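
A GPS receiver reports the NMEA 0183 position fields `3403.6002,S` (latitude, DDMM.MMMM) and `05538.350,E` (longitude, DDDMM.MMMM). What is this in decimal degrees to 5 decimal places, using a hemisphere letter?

Latitude: split at 2 digits → 34° and 3.6002′; 34 + 3.6002/60 = 34.060003
Lon: split at 3 digits → 055° and 38.35′; 55 + 38.35/60 = 55.639167

34.06000° S, 55.63917° E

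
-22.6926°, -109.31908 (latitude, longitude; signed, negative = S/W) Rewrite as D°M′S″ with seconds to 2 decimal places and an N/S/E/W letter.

Latitude is negative → S; |value| = 22.692600
Lat: 0.692600 × 60 = 41.55600′ → 41′, remainder × 60 = 33.3600″
Longitude is negative → W; |value| = 109.319080
λ: whole degrees 109; 19.14480′ → 19′ and 8.6880″

22°41′33.36″ S, 109°19′8.69″ W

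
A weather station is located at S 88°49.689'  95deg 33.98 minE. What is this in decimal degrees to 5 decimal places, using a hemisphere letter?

88.82815° S, 95.56633° E

φ: 88 + 49.689/60 = 88.828150
Lon: 33.98′ = 0.566333°; total 95.566333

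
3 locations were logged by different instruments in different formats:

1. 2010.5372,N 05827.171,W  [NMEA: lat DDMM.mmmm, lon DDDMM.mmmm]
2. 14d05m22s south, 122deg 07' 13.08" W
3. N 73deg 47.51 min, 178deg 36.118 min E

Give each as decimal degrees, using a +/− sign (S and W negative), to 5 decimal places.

Point 1:
  Lat: degrees = first 2 digits = 20, minutes = 10.5372; 20 + 10.5372/60 = 20.175620
  N → positive
  Longitude: split at 3 digits → 058° and 27.171′; 58 + 27.171/60 = 58.452850
  hemisphere W, so the sign is −
Point 2:
  Lat: 14 + 5/60 + 22/3600 = 14.089444
  S ⇒ negate
  Longitude: 122 + 7/60 + 13.08/3600 = 122.120300
  hemisphere W, so the sign is −
Point 3:
  Latitude: 73 + 47.51/60 = 73.791833
  N → positive
  Longitude: 36.118′ = 0.601967°; total 178.601967
  E ⇒ keep positive

1. 20.17562, -58.45285
2. -14.08944, -122.12030
3. 73.79183, 178.60197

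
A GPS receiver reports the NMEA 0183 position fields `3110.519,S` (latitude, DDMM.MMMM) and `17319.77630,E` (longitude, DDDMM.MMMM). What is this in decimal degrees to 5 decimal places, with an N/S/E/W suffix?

Lat: split at 2 digits → 31° and 10.519′; 31 + 10.519/60 = 31.175317
Lon: split at 3 digits → 173° and 19.7763′; 173 + 19.7763/60 = 173.329605

31.17532° S, 173.32961° E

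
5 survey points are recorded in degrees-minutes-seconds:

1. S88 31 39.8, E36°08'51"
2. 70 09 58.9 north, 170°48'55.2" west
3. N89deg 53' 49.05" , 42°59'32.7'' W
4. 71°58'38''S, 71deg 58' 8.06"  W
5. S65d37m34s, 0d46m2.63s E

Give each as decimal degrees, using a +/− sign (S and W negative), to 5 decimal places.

1. -88.52772, 36.14750
2. 70.16636, -170.81533
3. 89.89696, -42.99242
4. -71.97722, -71.96891
5. -65.62611, 0.76740

Point 1:
  Latitude: 31′ + 39.8″ = 31.66333′; 88 + 31.66333/60 = 88.527722
  S ⇒ negate
  Lon: 8′ + 51″ = 8.85000′; 36 + 8.85000/60 = 36.147500
  E → positive
Point 2:
  Lat: 70° + 9/60 + 58.9/3600 = 70 + 0.150000 + 0.016361 = 70.166361
  N ⇒ keep positive
  Lon: 170° + 48/60 + 55.2/3600 = 170 + 0.800000 + 0.015333 = 170.815333
  hemisphere W, so the sign is −
Point 3:
  φ: 53′ + 49.05″ = 53.81750′; 89 + 53.81750/60 = 89.896958
  N ⇒ keep positive
  λ: 42 + 59/60 + 32.7/3600 = 42.992417
  hemisphere W, so the sign is −
Point 4:
  φ: 71 + 58/60 + 38/3600 = 71.977222
  hemisphere S, so the sign is −
  Longitude: 71 + 58/60 + 8.06/3600 = 71.968906
  W ⇒ negate
Point 5:
  Latitude: 37′ + 34″ = 37.56667′; 65 + 37.56667/60 = 65.626111
  S ⇒ negate
  Lon: 0 + 46/60 + 2.63/3600 = 0.767397
  E → positive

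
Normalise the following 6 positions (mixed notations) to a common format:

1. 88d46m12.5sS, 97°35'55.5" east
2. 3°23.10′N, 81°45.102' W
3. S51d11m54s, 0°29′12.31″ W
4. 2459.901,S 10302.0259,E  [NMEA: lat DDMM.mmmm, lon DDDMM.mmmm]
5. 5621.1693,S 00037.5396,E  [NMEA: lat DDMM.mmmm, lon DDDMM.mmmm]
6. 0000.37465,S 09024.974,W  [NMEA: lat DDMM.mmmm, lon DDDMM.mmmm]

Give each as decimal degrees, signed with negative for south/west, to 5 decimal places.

Point 1:
  Lat: 46′ + 12.5″ = 46.20833′; 88 + 46.20833/60 = 88.770139
  S ⇒ negate
  Lon: 35′ + 55.5″ = 35.92500′; 97 + 35.92500/60 = 97.598750
  E ⇒ keep positive
Point 2:
  Lat: 23.1′ = 0.385000°; total 3.385000
  N ⇒ keep positive
  λ: 45.102′ = 0.751700°; total 81.751700
  W → negative
Point 3:
  φ: 51° + 11/60 + 54/3600 = 51 + 0.183333 + 0.015000 = 51.198333
  S ⇒ negate
  Lon: 29′ + 12.31″ = 29.20517′; 0 + 29.20517/60 = 0.486753
  W → negative
Point 4:
  Lat: degrees = first 2 digits = 24, minutes = 59.901; 24 + 59.901/60 = 24.998350
  hemisphere S, so the sign is −
  Longitude: degrees = first 3 digits = 103, minutes = 2.0259; 103 + 2.0259/60 = 103.033765
  E → positive
Point 5:
  φ: degrees = first 2 digits = 56, minutes = 21.1693; 56 + 21.1693/60 = 56.352822
  S ⇒ negate
  λ: split at 3 digits → 000° and 37.5396′; 0 + 37.5396/60 = 0.625660
  E ⇒ keep positive
Point 6:
  Lat: degrees = first 2 digits = 0, minutes = 0.37465; 0 + 0.37465/60 = 0.006244
  hemisphere S, so the sign is −
  Lon: degrees = first 3 digits = 90, minutes = 24.974; 90 + 24.974/60 = 90.416233
  W ⇒ negate

1. -88.77014, 97.59875
2. 3.38500, -81.75170
3. -51.19833, -0.48675
4. -24.99835, 103.03377
5. -56.35282, 0.62566
6. -0.00624, -90.41623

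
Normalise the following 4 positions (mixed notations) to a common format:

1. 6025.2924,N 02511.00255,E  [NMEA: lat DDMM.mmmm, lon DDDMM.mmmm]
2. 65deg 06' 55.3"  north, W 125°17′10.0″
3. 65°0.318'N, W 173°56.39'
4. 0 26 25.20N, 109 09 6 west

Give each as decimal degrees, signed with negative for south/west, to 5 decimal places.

Point 1:
  Latitude: split at 2 digits → 60° and 25.2924′; 60 + 25.2924/60 = 60.421540
  N → positive
  λ: degrees = first 3 digits = 25, minutes = 11.00255; 25 + 11.00255/60 = 25.183376
  E ⇒ keep positive
Point 2:
  φ: 65° + 6/60 + 55.3/3600 = 65 + 0.100000 + 0.015361 = 65.115361
  N → positive
  Lon: 125 + 17/60 + 10/3600 = 125.286111
  W → negative
Point 3:
  φ: 65 + 0.318/60 = 65.005300
  N ⇒ keep positive
  λ: 173 + 56.39/60 = 173.939833
  W → negative
Point 4:
  Latitude: 26′ + 25.2″ = 26.42000′; 0 + 26.42000/60 = 0.440333
  N → positive
  Longitude: 109 + 9/60 + 6/3600 = 109.151667
  hemisphere W, so the sign is −

1. 60.42154, 25.18338
2. 65.11536, -125.28611
3. 65.00530, -173.93983
4. 0.44033, -109.15167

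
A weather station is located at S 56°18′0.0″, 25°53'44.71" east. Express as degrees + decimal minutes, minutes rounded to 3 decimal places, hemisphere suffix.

Lat: seconds/60 = 0.00000; minutes = 18 + 0.00000 = 18.00000
λ: seconds/60 = 0.74517; minutes = 53 + 0.74517 = 53.74517

56° 18.000′ S, 25° 53.745′ E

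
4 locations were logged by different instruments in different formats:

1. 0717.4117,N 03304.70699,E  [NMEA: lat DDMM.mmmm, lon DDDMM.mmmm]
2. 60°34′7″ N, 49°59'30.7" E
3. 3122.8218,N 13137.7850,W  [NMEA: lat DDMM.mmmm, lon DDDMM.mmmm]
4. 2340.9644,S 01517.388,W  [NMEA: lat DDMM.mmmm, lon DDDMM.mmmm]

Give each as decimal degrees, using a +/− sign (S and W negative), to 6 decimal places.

Point 1:
  Latitude: split at 2 digits → 07° and 17.4117′; 7 + 17.4117/60 = 7.2901950
  N → positive
  λ: degrees = first 3 digits = 33, minutes = 4.70699; 33 + 4.70699/60 = 33.0784498
  E → positive
Point 2:
  Latitude: 60 + 34/60 + 7/3600 = 60.5686111
  N → positive
  Lon: 49 + 59/60 + 30.7/3600 = 49.9918611
  E ⇒ keep positive
Point 3:
  Latitude: split at 2 digits → 31° and 22.8218′; 31 + 22.8218/60 = 31.3803633
  N ⇒ keep positive
  λ: degrees = first 3 digits = 131, minutes = 37.785; 131 + 37.785/60 = 131.6297500
  W ⇒ negate
Point 4:
  φ: split at 2 digits → 23° and 40.9644′; 23 + 40.9644/60 = 23.6827400
  S ⇒ negate
  Longitude: degrees = first 3 digits = 15, minutes = 17.388; 15 + 17.388/60 = 15.2898000
  hemisphere W, so the sign is −

1. 7.290195, 33.078450
2. 60.568611, 49.991861
3. 31.380363, -131.629750
4. -23.682740, -15.289800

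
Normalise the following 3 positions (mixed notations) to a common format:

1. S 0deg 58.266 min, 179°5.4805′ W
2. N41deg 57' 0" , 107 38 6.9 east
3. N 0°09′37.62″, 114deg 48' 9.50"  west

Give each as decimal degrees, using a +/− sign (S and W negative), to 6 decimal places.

1. -0.971100, -179.091342
2. 41.950000, 107.635250
3. 0.160450, -114.802639

Point 1:
  Latitude: 0 + 58.266/60 = 0.9711000
  hemisphere S, so the sign is −
  Lon: 179 + 5.4805/60 = 179.0913417
  W → negative
Point 2:
  φ: 41° + 57/60 + 0/3600 = 41 + 0.950000 + 0.000000 = 41.9500000
  N ⇒ keep positive
  Lon: 107° + 38/60 + 6.9/3600 = 107 + 0.633333 + 0.001917 = 107.6352500
  E → positive
Point 3:
  φ: 0 + 9/60 + 37.62/3600 = 0.1604500
  N → positive
  λ: 48′ + 9.5″ = 48.15833′; 114 + 48.15833/60 = 114.8026389
  W → negative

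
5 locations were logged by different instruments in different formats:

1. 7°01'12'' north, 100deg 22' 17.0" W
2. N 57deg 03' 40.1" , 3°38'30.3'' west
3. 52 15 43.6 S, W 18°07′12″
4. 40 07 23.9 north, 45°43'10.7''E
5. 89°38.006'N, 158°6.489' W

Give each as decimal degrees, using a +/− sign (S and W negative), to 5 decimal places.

1. 7.02000, -100.37139
2. 57.06114, -3.64175
3. -52.26211, -18.12000
4. 40.12331, 45.71964
5. 89.63343, -158.10815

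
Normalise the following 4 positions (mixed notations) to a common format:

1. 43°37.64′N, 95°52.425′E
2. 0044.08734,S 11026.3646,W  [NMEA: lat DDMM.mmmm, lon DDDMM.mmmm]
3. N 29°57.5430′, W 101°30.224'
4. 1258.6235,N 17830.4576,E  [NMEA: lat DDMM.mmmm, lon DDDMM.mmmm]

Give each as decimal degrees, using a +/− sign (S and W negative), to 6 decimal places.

Point 1:
  φ: 37.64′ = 0.627333°; total 43.6273333
  N → positive
  λ: 52.425′ = 0.873750°; total 95.8737500
  E ⇒ keep positive
Point 2:
  Lat: split at 2 digits → 00° and 44.08734′; 0 + 44.08734/60 = 0.7347890
  S → negative
  λ: degrees = first 3 digits = 110, minutes = 26.3646; 110 + 26.3646/60 = 110.4394100
  W ⇒ negate
Point 3:
  Lat: 29 + 57.543/60 = 29.9590500
  N ⇒ keep positive
  λ: 30.224′ = 0.503733°; total 101.5037333
  W ⇒ negate
Point 4:
  Latitude: split at 2 digits → 12° and 58.6235′; 12 + 58.6235/60 = 12.9770583
  N → positive
  Lon: split at 3 digits → 178° and 30.4576′; 178 + 30.4576/60 = 178.5076267
  E → positive

1. 43.627333, 95.873750
2. -0.734789, -110.439410
3. 29.959050, -101.503733
4. 12.977058, 178.507627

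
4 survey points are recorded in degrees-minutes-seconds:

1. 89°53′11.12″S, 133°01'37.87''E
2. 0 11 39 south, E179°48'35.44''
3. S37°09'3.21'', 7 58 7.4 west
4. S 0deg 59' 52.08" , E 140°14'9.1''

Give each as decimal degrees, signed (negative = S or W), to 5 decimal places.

1. -89.88642, 133.02719
2. -0.19417, 179.80984
3. -37.15089, -7.96872
4. -0.99780, 140.23586

Point 1:
  φ: 89° + 53/60 + 11.12/3600 = 89 + 0.883333 + 0.003089 = 89.886422
  S → negative
  Longitude: 133° + 1/60 + 37.87/3600 = 133 + 0.016667 + 0.010519 = 133.027186
  E ⇒ keep positive
Point 2:
  Latitude: 0° + 11/60 + 39/3600 = 0 + 0.183333 + 0.010833 = 0.194167
  hemisphere S, so the sign is −
  λ: 48′ + 35.44″ = 48.59067′; 179 + 48.59067/60 = 179.809844
  E → positive
Point 3:
  Latitude: 37 + 9/60 + 3.21/3600 = 37.150892
  S ⇒ negate
  λ: 7 + 58/60 + 7.4/3600 = 7.968722
  hemisphere W, so the sign is −
Point 4:
  Latitude: 0° + 59/60 + 52.08/3600 = 0 + 0.983333 + 0.014467 = 0.997800
  S → negative
  λ: 14′ + 9.1″ = 14.15167′; 140 + 14.15167/60 = 140.235861
  E ⇒ keep positive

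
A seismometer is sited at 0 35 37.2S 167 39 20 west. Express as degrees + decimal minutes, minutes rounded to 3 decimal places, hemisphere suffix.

0° 35.620′ S, 167° 39.333′ W

φ: seconds/60 = 0.62000; minutes = 35 + 0.62000 = 35.62000
Lon: seconds/60 = 0.33333; minutes = 39 + 0.33333 = 39.33333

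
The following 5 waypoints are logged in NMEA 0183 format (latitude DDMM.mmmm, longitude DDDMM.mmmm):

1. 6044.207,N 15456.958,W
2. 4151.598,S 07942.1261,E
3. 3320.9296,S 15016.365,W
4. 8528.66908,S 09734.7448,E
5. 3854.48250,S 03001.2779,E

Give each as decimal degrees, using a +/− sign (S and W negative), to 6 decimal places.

1. 60.736783, -154.949300
2. -41.859967, 79.702102
3. -33.348827, -150.272750
4. -85.477818, 97.579080
5. -38.908042, 30.021298

Point 1:
  Latitude: split at 2 digits → 60° and 44.207′; 60 + 44.207/60 = 60.7367833
  N ⇒ keep positive
  Longitude: split at 3 digits → 154° and 56.958′; 154 + 56.958/60 = 154.9493000
  hemisphere W, so the sign is −
Point 2:
  Lat: degrees = first 2 digits = 41, minutes = 51.598; 41 + 51.598/60 = 41.8599667
  hemisphere S, so the sign is −
  λ: split at 3 digits → 079° and 42.1261′; 79 + 42.1261/60 = 79.7021017
  E → positive
Point 3:
  φ: split at 2 digits → 33° and 20.9296′; 33 + 20.9296/60 = 33.3488267
  hemisphere S, so the sign is −
  Longitude: split at 3 digits → 150° and 16.365′; 150 + 16.365/60 = 150.2727500
  W ⇒ negate
Point 4:
  φ: split at 2 digits → 85° and 28.66908′; 85 + 28.66908/60 = 85.4778180
  hemisphere S, so the sign is −
  Longitude: split at 3 digits → 097° and 34.7448′; 97 + 34.7448/60 = 97.5790800
  E → positive
Point 5:
  Latitude: degrees = first 2 digits = 38, minutes = 54.4825; 38 + 54.4825/60 = 38.9080417
  hemisphere S, so the sign is −
  Longitude: split at 3 digits → 030° and 1.2779′; 30 + 1.2779/60 = 30.0212983
  E → positive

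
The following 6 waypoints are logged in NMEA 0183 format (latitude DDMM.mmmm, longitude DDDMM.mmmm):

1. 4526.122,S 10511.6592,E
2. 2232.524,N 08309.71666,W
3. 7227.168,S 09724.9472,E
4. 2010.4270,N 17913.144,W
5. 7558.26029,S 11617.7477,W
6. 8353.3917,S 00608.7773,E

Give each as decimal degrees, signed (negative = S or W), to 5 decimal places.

1. -45.43537, 105.19432
2. 22.54207, -83.16194
3. -72.45280, 97.41579
4. 20.17378, -179.21907
5. -75.97100, -116.29580
6. -83.88986, 6.14629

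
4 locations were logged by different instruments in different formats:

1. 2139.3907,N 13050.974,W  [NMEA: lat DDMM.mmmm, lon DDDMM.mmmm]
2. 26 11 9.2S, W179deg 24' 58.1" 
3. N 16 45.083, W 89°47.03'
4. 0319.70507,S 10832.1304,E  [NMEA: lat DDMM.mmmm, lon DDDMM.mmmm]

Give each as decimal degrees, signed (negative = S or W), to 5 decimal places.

1. 21.65651, -130.84957
2. -26.18589, -179.41614
3. 16.75138, -89.78383
4. -3.32842, 108.53551

Point 1:
  φ: degrees = first 2 digits = 21, minutes = 39.3907; 21 + 39.3907/60 = 21.656512
  N → positive
  λ: degrees = first 3 digits = 130, minutes = 50.974; 130 + 50.974/60 = 130.849567
  W → negative
Point 2:
  Lat: 26 + 11/60 + 9.2/3600 = 26.185889
  hemisphere S, so the sign is −
  λ: 179° + 24/60 + 58.1/3600 = 179 + 0.400000 + 0.016139 = 179.416139
  W → negative
Point 3:
  φ: 16 + 45.083/60 = 16.751383
  N ⇒ keep positive
  Lon: 89 + 47.03/60 = 89.783833
  W ⇒ negate
Point 4:
  Lat: split at 2 digits → 03° and 19.70507′; 3 + 19.70507/60 = 3.328418
  S → negative
  Lon: degrees = first 3 digits = 108, minutes = 32.1304; 108 + 32.1304/60 = 108.535507
  E ⇒ keep positive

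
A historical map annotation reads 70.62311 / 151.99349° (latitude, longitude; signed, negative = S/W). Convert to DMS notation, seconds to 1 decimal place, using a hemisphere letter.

Latitude: 0.623110° → 37.38660′; 0.38660 × 60 = 23.196″
Longitude: 0.993490° → 59.60940′; 0.60940 × 60 = 36.564″

70°37′23.2″ N, 151°59′36.6″ E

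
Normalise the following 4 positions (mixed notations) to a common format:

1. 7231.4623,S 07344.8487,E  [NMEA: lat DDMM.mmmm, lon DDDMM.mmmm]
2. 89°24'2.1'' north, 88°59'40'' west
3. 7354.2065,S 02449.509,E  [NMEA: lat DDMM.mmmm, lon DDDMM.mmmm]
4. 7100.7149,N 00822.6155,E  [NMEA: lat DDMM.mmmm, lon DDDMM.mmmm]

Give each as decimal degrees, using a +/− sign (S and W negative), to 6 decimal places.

Point 1:
  Lat: split at 2 digits → 72° and 31.4623′; 72 + 31.4623/60 = 72.5243717
  S → negative
  λ: degrees = first 3 digits = 73, minutes = 44.8487; 73 + 44.8487/60 = 73.7474783
  E ⇒ keep positive
Point 2:
  Lat: 24′ + 2.1″ = 24.03500′; 89 + 24.03500/60 = 89.4005833
  N → positive
  Longitude: 88 + 59/60 + 40/3600 = 88.9944444
  W → negative
Point 3:
  φ: degrees = first 2 digits = 73, minutes = 54.2065; 73 + 54.2065/60 = 73.9034417
  S ⇒ negate
  λ: degrees = first 3 digits = 24, minutes = 49.509; 24 + 49.509/60 = 24.8251500
  E → positive
Point 4:
  Latitude: degrees = first 2 digits = 71, minutes = 0.7149; 71 + 0.7149/60 = 71.0119150
  N ⇒ keep positive
  Lon: split at 3 digits → 008° and 22.6155′; 8 + 22.6155/60 = 8.3769250
  E → positive

1. -72.524372, 73.747478
2. 89.400583, -88.994444
3. -73.903442, 24.825150
4. 71.011915, 8.376925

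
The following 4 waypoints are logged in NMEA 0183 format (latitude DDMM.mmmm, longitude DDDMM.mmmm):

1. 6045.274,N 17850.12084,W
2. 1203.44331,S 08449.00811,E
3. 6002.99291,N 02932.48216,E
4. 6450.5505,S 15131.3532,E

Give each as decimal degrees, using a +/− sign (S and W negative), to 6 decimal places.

1. 60.754567, -178.835347
2. -12.057389, 84.816802
3. 60.049882, 29.541369
4. -64.842508, 151.522553

Point 1:
  φ: split at 2 digits → 60° and 45.274′; 60 + 45.274/60 = 60.7545667
  N ⇒ keep positive
  λ: degrees = first 3 digits = 178, minutes = 50.12084; 178 + 50.12084/60 = 178.8353473
  W → negative
Point 2:
  Lat: degrees = first 2 digits = 12, minutes = 3.44331; 12 + 3.44331/60 = 12.0573885
  hemisphere S, so the sign is −
  Lon: split at 3 digits → 084° and 49.00811′; 84 + 49.00811/60 = 84.8168018
  E → positive
Point 3:
  φ: degrees = first 2 digits = 60, minutes = 2.99291; 60 + 2.99291/60 = 60.0498818
  N → positive
  Longitude: degrees = first 3 digits = 29, minutes = 32.48216; 29 + 32.48216/60 = 29.5413693
  E → positive
Point 4:
  Lat: degrees = first 2 digits = 64, minutes = 50.5505; 64 + 50.5505/60 = 64.8425083
  hemisphere S, so the sign is −
  Longitude: split at 3 digits → 151° and 31.3532′; 151 + 31.3532/60 = 151.5225533
  E → positive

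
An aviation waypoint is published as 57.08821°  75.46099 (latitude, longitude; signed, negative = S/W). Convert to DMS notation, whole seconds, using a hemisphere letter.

57°05′18″ N, 75°27′40″ E

Lat: 0.088210° → 5.29260′; 0.29260 × 60 = 17.56″
λ: whole degrees 75; 27.65940′ → 27′ and 39.56″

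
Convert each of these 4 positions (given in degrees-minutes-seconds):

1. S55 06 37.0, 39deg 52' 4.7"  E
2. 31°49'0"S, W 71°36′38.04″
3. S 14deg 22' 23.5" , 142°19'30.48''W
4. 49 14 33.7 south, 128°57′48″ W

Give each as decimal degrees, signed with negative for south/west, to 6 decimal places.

1. -55.110278, 39.867972
2. -31.816667, -71.610567
3. -14.373194, -142.325133
4. -49.242694, -128.963333

Point 1:
  Lat: 55° + 6/60 + 37/3600 = 55 + 0.100000 + 0.010278 = 55.1102778
  S ⇒ negate
  Lon: 52′ + 4.7″ = 52.07833′; 39 + 52.07833/60 = 39.8679722
  E ⇒ keep positive
Point 2:
  Lat: 31 + 49/60 + 0/3600 = 31.8166667
  S ⇒ negate
  λ: 36′ + 38.04″ = 36.63400′; 71 + 36.63400/60 = 71.6105667
  hemisphere W, so the sign is −
Point 3:
  φ: 14 + 22/60 + 23.5/3600 = 14.3731944
  S → negative
  Lon: 142 + 19/60 + 30.48/3600 = 142.3251333
  W ⇒ negate
Point 4:
  Lat: 49° + 14/60 + 33.7/3600 = 49 + 0.233333 + 0.009361 = 49.2426944
  S → negative
  Lon: 57′ + 48″ = 57.80000′; 128 + 57.80000/60 = 128.9633333
  W → negative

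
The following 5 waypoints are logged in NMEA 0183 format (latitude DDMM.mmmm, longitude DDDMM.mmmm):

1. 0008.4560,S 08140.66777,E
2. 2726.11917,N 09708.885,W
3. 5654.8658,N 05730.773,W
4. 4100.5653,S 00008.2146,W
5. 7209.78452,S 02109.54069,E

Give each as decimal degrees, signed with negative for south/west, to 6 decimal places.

Point 1:
  Latitude: degrees = first 2 digits = 0, minutes = 8.456; 0 + 8.456/60 = 0.1409333
  hemisphere S, so the sign is −
  λ: degrees = first 3 digits = 81, minutes = 40.66777; 81 + 40.66777/60 = 81.6777962
  E → positive
Point 2:
  φ: split at 2 digits → 27° and 26.11917′; 27 + 26.11917/60 = 27.4353195
  N ⇒ keep positive
  Longitude: split at 3 digits → 097° and 8.885′; 97 + 8.885/60 = 97.1480833
  W ⇒ negate
Point 3:
  Lat: split at 2 digits → 56° and 54.8658′; 56 + 54.8658/60 = 56.9144300
  N → positive
  λ: degrees = first 3 digits = 57, minutes = 30.773; 57 + 30.773/60 = 57.5128833
  hemisphere W, so the sign is −
Point 4:
  φ: degrees = first 2 digits = 41, minutes = 0.5653; 41 + 0.5653/60 = 41.0094217
  hemisphere S, so the sign is −
  Lon: split at 3 digits → 000° and 8.2146′; 0 + 8.2146/60 = 0.1369100
  W → negative
Point 5:
  φ: degrees = first 2 digits = 72, minutes = 9.78452; 72 + 9.78452/60 = 72.1630753
  S ⇒ negate
  λ: degrees = first 3 digits = 21, minutes = 9.54069; 21 + 9.54069/60 = 21.1590115
  E → positive

1. -0.140933, 81.677796
2. 27.435320, -97.148083
3. 56.914430, -57.512883
4. -41.009422, -0.136910
5. -72.163075, 21.159012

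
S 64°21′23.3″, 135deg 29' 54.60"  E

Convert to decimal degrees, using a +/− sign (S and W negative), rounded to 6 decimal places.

φ: 21′ + 23.3″ = 21.38833′; 64 + 21.38833/60 = 64.3564722
S → negative
λ: 135 + 29/60 + 54.6/3600 = 135.4985000
E → positive

-64.356472, 135.498500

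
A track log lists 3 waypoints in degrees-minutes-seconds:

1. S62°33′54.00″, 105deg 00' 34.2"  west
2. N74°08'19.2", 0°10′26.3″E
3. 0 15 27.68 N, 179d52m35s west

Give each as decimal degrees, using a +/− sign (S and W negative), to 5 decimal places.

1. -62.56500, -105.00950
2. 74.13867, 0.17397
3. 0.25769, -179.87639

Point 1:
  Lat: 62° + 33/60 + 54/3600 = 62 + 0.550000 + 0.015000 = 62.565000
  S → negative
  Lon: 105 + 0/60 + 34.2/3600 = 105.009500
  hemisphere W, so the sign is −
Point 2:
  Lat: 74 + 8/60 + 19.2/3600 = 74.138667
  N → positive
  Longitude: 0 + 10/60 + 26.3/3600 = 0.173972
  E → positive
Point 3:
  Lat: 15′ + 27.68″ = 15.46133′; 0 + 15.46133/60 = 0.257689
  N ⇒ keep positive
  Lon: 52′ + 35″ = 52.58333′; 179 + 52.58333/60 = 179.876389
  W ⇒ negate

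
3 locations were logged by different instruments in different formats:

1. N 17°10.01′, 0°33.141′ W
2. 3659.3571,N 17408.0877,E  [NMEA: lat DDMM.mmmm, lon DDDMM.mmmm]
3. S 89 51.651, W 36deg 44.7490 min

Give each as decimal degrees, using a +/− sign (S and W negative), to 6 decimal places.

Point 1:
  Latitude: 17 + 10.01/60 = 17.1668333
  N → positive
  Lon: 33.141′ = 0.552350°; total 0.5523500
  W → negative
Point 2:
  Lat: degrees = first 2 digits = 36, minutes = 59.3571; 36 + 59.3571/60 = 36.9892850
  N ⇒ keep positive
  Lon: split at 3 digits → 174° and 8.0877′; 174 + 8.0877/60 = 174.1347950
  E → positive
Point 3:
  φ: 51.651′ = 0.860850°; total 89.8608500
  hemisphere S, so the sign is −
  λ: 36 + 44.749/60 = 36.7458167
  W → negative

1. 17.166833, -0.552350
2. 36.989285, 174.134795
3. -89.860850, -36.745817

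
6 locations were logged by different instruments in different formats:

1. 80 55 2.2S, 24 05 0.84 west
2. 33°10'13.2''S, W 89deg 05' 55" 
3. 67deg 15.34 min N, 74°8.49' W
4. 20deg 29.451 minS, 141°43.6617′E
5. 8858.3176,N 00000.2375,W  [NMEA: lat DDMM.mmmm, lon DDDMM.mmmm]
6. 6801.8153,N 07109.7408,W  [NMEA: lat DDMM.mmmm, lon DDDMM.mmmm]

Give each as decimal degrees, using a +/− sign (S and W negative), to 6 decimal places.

Point 1:
  φ: 80 + 55/60 + 2.2/3600 = 80.9172778
  S → negative
  Longitude: 24 + 5/60 + 0.84/3600 = 24.0835667
  W → negative
Point 2:
  Lat: 10′ + 13.2″ = 10.22000′; 33 + 10.22000/60 = 33.1703333
  S → negative
  λ: 5′ + 55″ = 5.91667′; 89 + 5.91667/60 = 89.0986111
  W → negative
Point 3:
  Latitude: 15.34′ = 0.255667°; total 67.2556667
  N → positive
  Lon: 8.49′ = 0.141500°; total 74.1415000
  W → negative
Point 4:
  Latitude: 29.451′ = 0.490850°; total 20.4908500
  S ⇒ negate
  Lon: 43.6617′ = 0.727695°; total 141.7276950
  E → positive
Point 5:
  φ: degrees = first 2 digits = 88, minutes = 58.3176; 88 + 58.3176/60 = 88.9719600
  N ⇒ keep positive
  λ: degrees = first 3 digits = 0, minutes = 0.2375; 0 + 0.2375/60 = 0.0039583
  W → negative
Point 6:
  Lat: split at 2 digits → 68° and 1.8153′; 68 + 1.8153/60 = 68.0302550
  N → positive
  Longitude: degrees = first 3 digits = 71, minutes = 9.7408; 71 + 9.7408/60 = 71.1623467
  hemisphere W, so the sign is −

1. -80.917278, -24.083567
2. -33.170333, -89.098611
3. 67.255667, -74.141500
4. -20.490850, 141.727695
5. 88.971960, -0.003958
6. 68.030255, -71.162347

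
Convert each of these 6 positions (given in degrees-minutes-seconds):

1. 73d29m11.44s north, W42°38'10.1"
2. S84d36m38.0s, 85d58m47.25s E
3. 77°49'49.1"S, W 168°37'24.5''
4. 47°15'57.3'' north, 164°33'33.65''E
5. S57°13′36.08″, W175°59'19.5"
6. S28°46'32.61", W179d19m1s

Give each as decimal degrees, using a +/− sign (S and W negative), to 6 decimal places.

Point 1:
  Lat: 73 + 29/60 + 11.44/3600 = 73.4865111
  N ⇒ keep positive
  Longitude: 42 + 38/60 + 10.1/3600 = 42.6361389
  hemisphere W, so the sign is −
Point 2:
  Lat: 84° + 36/60 + 38/3600 = 84 + 0.600000 + 0.010556 = 84.6105556
  S → negative
  Lon: 58′ + 47.25″ = 58.78750′; 85 + 58.78750/60 = 85.9797917
  E ⇒ keep positive
Point 3:
  Lat: 77 + 49/60 + 49.1/3600 = 77.8303056
  hemisphere S, so the sign is −
  Longitude: 168° + 37/60 + 24.5/3600 = 168 + 0.616667 + 0.006806 = 168.6234722
  hemisphere W, so the sign is −
Point 4:
  Lat: 47 + 15/60 + 57.3/3600 = 47.2659167
  N → positive
  λ: 33′ + 33.65″ = 33.56083′; 164 + 33.56083/60 = 164.5593472
  E ⇒ keep positive
Point 5:
  Latitude: 57 + 13/60 + 36.08/3600 = 57.2266889
  S → negative
  Lon: 175 + 59/60 + 19.5/3600 = 175.9887500
  hemisphere W, so the sign is −
Point 6:
  Latitude: 28 + 46/60 + 32.61/3600 = 28.7757250
  S ⇒ negate
  λ: 179° + 19/60 + 1/3600 = 179 + 0.316667 + 0.000278 = 179.3169444
  hemisphere W, so the sign is −

1. 73.486511, -42.636139
2. -84.610556, 85.979792
3. -77.830306, -168.623472
4. 47.265917, 164.559347
5. -57.226689, -175.988750
6. -28.775725, -179.316944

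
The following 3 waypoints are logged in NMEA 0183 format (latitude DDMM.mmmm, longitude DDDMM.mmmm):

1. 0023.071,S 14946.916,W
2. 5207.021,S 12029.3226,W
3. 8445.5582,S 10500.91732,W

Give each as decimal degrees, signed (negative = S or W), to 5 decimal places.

Point 1:
  φ: split at 2 digits → 00° and 23.071′; 0 + 23.071/60 = 0.384517
  S → negative
  Longitude: split at 3 digits → 149° and 46.916′; 149 + 46.916/60 = 149.781933
  W ⇒ negate
Point 2:
  Lat: degrees = first 2 digits = 52, minutes = 7.021; 52 + 7.021/60 = 52.117017
  S ⇒ negate
  Longitude: split at 3 digits → 120° and 29.3226′; 120 + 29.3226/60 = 120.488710
  W → negative
Point 3:
  Latitude: split at 2 digits → 84° and 45.5582′; 84 + 45.5582/60 = 84.759303
  S → negative
  Longitude: split at 3 digits → 105° and 0.91732′; 105 + 0.91732/60 = 105.015289
  W ⇒ negate

1. -0.38452, -149.78193
2. -52.11702, -120.48871
3. -84.75930, -105.01529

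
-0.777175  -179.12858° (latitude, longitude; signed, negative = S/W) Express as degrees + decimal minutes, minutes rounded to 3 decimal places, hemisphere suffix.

Latitude is negative → S; |value| = 0.777175
Lat: 0° + 0.777175 × 60 = 0° 46.63050′
Longitude is negative → W; |value| = 179.128580
λ: fractional part 0.128580 → 7.71480 minutes

0° 46.631′ S, 179° 7.715′ W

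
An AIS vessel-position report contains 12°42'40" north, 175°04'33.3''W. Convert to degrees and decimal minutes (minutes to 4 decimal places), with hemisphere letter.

12° 42.6667′ N, 175° 4.5550′ W

Latitude: seconds/60 = 0.66667; minutes = 42 + 0.66667 = 42.666667
λ: 4 + 33.3/60 = 4.555000′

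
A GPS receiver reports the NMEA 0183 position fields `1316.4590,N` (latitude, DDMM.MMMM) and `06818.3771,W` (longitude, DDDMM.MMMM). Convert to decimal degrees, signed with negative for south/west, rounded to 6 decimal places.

φ: degrees = first 2 digits = 13, minutes = 16.459; 13 + 16.459/60 = 13.2743167
N → positive
Longitude: degrees = first 3 digits = 68, minutes = 18.3771; 68 + 18.3771/60 = 68.3062850
W → negative

13.274317, -68.306285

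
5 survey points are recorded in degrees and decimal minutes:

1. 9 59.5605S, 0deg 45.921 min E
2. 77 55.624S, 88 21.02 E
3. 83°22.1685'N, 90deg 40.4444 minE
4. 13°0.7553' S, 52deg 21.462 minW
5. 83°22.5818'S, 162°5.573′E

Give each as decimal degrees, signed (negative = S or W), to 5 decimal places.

1. -9.99268, 0.76535
2. -77.92707, 88.35033
3. 83.36948, 90.67407
4. -13.01259, -52.35770
5. -83.37636, 162.09288

Point 1:
  Latitude: 59.5605′ = 0.992675°; total 9.992675
  S → negative
  Lon: 45.921′ = 0.765350°; total 0.765350
  E → positive
Point 2:
  Latitude: 77 + 55.624/60 = 77.927067
  hemisphere S, so the sign is −
  Lon: 88 + 21.02/60 = 88.350333
  E ⇒ keep positive
Point 3:
  Latitude: 83 + 22.1685/60 = 83.369475
  N → positive
  λ: 40.4444′ = 0.674073°; total 90.674073
  E → positive
Point 4:
  Latitude: 13 + 0.7553/60 = 13.012588
  S ⇒ negate
  Lon: 21.462′ = 0.357700°; total 52.357700
  W → negative
Point 5:
  Lat: 83 + 22.5818/60 = 83.376363
  S ⇒ negate
  λ: 162 + 5.573/60 = 162.092883
  E ⇒ keep positive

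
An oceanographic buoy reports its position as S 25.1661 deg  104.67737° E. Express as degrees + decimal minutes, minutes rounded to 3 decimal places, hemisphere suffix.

25° 9.966′ S, 104° 40.642′ E

Latitude: minutes = (25.166100 − 25) × 60 = 9.96600
Longitude: 104° + 0.677370 × 60 = 104° 40.64220′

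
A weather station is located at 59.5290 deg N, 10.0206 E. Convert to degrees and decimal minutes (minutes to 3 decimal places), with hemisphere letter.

59° 31.740′ N, 10° 1.236′ E

φ: 59° + 0.529000 × 60 = 59° 31.74000′
Longitude: 10° + 0.020600 × 60 = 10° 1.23600′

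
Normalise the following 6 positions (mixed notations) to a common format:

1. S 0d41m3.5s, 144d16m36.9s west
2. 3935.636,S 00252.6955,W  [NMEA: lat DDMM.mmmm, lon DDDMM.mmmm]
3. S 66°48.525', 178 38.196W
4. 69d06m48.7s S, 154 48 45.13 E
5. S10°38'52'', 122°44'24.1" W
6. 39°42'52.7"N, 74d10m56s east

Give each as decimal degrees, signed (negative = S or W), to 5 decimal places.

1. -0.68431, -144.27692
2. -39.59393, -2.87826
3. -66.80875, -178.63660
4. -69.11353, 154.81254
5. -10.64778, -122.74003
6. 39.71464, 74.18222

Point 1:
  Lat: 0° + 41/60 + 3.5/3600 = 0 + 0.683333 + 0.000972 = 0.684306
  hemisphere S, so the sign is −
  λ: 16′ + 36.9″ = 16.61500′; 144 + 16.61500/60 = 144.276917
  W ⇒ negate
Point 2:
  φ: split at 2 digits → 39° and 35.636′; 39 + 35.636/60 = 39.593933
  hemisphere S, so the sign is −
  Longitude: split at 3 digits → 002° and 52.6955′; 2 + 52.6955/60 = 2.878258
  hemisphere W, so the sign is −
Point 3:
  Lat: 66 + 48.525/60 = 66.808750
  S → negative
  Longitude: 38.196′ = 0.636600°; total 178.636600
  W ⇒ negate
Point 4:
  φ: 6′ + 48.7″ = 6.81167′; 69 + 6.81167/60 = 69.113528
  S → negative
  Longitude: 154° + 48/60 + 45.13/3600 = 154 + 0.800000 + 0.012536 = 154.812536
  E → positive
Point 5:
  Lat: 10 + 38/60 + 52/3600 = 10.647778
  S ⇒ negate
  Lon: 122 + 44/60 + 24.1/3600 = 122.740028
  W → negative
Point 6:
  Lat: 42′ + 52.7″ = 42.87833′; 39 + 42.87833/60 = 39.714639
  N → positive
  λ: 74 + 10/60 + 56/3600 = 74.182222
  E → positive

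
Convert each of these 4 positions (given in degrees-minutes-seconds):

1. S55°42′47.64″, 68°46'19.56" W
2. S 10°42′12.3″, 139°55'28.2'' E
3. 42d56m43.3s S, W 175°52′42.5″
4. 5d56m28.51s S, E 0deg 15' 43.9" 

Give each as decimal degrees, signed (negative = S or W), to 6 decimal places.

Point 1:
  Latitude: 42′ + 47.64″ = 42.79400′; 55 + 42.79400/60 = 55.7132333
  S ⇒ negate
  Longitude: 68 + 46/60 + 19.56/3600 = 68.7721000
  W ⇒ negate
Point 2:
  φ: 42′ + 12.3″ = 42.20500′; 10 + 42.20500/60 = 10.7034167
  S ⇒ negate
  λ: 55′ + 28.2″ = 55.47000′; 139 + 55.47000/60 = 139.9245000
  E ⇒ keep positive
Point 3:
  φ: 56′ + 43.3″ = 56.72167′; 42 + 56.72167/60 = 42.9453611
  S → negative
  Longitude: 52′ + 42.5″ = 52.70833′; 175 + 52.70833/60 = 175.8784722
  W → negative
Point 4:
  φ: 56′ + 28.51″ = 56.47517′; 5 + 56.47517/60 = 5.9412528
  hemisphere S, so the sign is −
  Lon: 15′ + 43.9″ = 15.73167′; 0 + 15.73167/60 = 0.2621944
  E → positive

1. -55.713233, -68.772100
2. -10.703417, 139.924500
3. -42.945361, -175.878472
4. -5.941253, 0.262194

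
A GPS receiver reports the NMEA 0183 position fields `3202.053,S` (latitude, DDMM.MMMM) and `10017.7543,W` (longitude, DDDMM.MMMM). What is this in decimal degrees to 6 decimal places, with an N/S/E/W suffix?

Lat: degrees = first 2 digits = 32, minutes = 2.053; 32 + 2.053/60 = 32.0342167
Lon: split at 3 digits → 100° and 17.7543′; 100 + 17.7543/60 = 100.2959050

32.034217° S, 100.295905° W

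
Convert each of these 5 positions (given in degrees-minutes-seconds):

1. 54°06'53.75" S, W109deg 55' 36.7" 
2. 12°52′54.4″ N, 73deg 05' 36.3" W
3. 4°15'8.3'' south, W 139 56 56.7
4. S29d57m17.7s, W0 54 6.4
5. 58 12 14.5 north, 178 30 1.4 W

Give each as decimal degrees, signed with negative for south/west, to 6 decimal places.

Point 1:
  Latitude: 6′ + 53.75″ = 6.89583′; 54 + 6.89583/60 = 54.1149306
  hemisphere S, so the sign is −
  λ: 109° + 55/60 + 36.7/3600 = 109 + 0.916667 + 0.010194 = 109.9268611
  W → negative
Point 2:
  Latitude: 12° + 52/60 + 54.4/3600 = 12 + 0.866667 + 0.015111 = 12.8817778
  N → positive
  Longitude: 5′ + 36.3″ = 5.60500′; 73 + 5.60500/60 = 73.0934167
  W ⇒ negate
Point 3:
  Lat: 4° + 15/60 + 8.3/3600 = 4 + 0.250000 + 0.002306 = 4.2523056
  hemisphere S, so the sign is −
  λ: 139 + 56/60 + 56.7/3600 = 139.9490833
  hemisphere W, so the sign is −
Point 4:
  φ: 29 + 57/60 + 17.7/3600 = 29.9549167
  S ⇒ negate
  Longitude: 0 + 54/60 + 6.4/3600 = 0.9017778
  W → negative
Point 5:
  φ: 58° + 12/60 + 14.5/3600 = 58 + 0.200000 + 0.004028 = 58.2040278
  N ⇒ keep positive
  Lon: 178° + 30/60 + 1.4/3600 = 178 + 0.500000 + 0.000389 = 178.5003889
  W → negative

1. -54.114931, -109.926861
2. 12.881778, -73.093417
3. -4.252306, -139.949083
4. -29.954917, -0.901778
5. 58.204028, -178.500389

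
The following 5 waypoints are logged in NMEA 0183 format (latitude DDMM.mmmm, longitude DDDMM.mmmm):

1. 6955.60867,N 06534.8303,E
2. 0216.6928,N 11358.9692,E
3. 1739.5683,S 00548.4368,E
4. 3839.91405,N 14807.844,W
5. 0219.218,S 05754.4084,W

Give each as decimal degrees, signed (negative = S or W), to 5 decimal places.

1. 69.92681, 65.58051
2. 2.27821, 113.98282
3. -17.65947, 5.80728
4. 38.66523, -148.13073
5. -2.32030, -57.90681

Point 1:
  Lat: degrees = first 2 digits = 69, minutes = 55.60867; 69 + 55.60867/60 = 69.926811
  N → positive
  Lon: degrees = first 3 digits = 65, minutes = 34.8303; 65 + 34.8303/60 = 65.580505
  E → positive
Point 2:
  Latitude: degrees = first 2 digits = 2, minutes = 16.6928; 2 + 16.6928/60 = 2.278213
  N → positive
  λ: degrees = first 3 digits = 113, minutes = 58.9692; 113 + 58.9692/60 = 113.982820
  E → positive
Point 3:
  Lat: degrees = first 2 digits = 17, minutes = 39.5683; 17 + 39.5683/60 = 17.659472
  S ⇒ negate
  λ: degrees = first 3 digits = 5, minutes = 48.4368; 5 + 48.4368/60 = 5.807280
  E ⇒ keep positive
Point 4:
  Latitude: degrees = first 2 digits = 38, minutes = 39.91405; 38 + 39.91405/60 = 38.665234
  N ⇒ keep positive
  Lon: split at 3 digits → 148° and 7.844′; 148 + 7.844/60 = 148.130733
  W ⇒ negate
Point 5:
  φ: split at 2 digits → 02° and 19.218′; 2 + 19.218/60 = 2.320300
  S ⇒ negate
  Longitude: degrees = first 3 digits = 57, minutes = 54.4084; 57 + 54.4084/60 = 57.906807
  hemisphere W, so the sign is −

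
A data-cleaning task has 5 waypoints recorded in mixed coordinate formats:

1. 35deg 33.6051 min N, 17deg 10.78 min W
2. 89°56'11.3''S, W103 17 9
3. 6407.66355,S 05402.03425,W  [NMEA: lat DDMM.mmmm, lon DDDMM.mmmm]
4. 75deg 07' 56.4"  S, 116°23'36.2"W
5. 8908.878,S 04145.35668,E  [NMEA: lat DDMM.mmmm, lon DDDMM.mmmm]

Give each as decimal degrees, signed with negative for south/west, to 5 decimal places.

1. 35.56009, -17.17967
2. -89.93647, -103.28583
3. -64.12773, -54.03390
4. -75.13233, -116.39339
5. -89.14797, 41.75594

Point 1:
  Lat: 35 + 33.6051/60 = 35.560085
  N ⇒ keep positive
  λ: 17 + 10.78/60 = 17.179667
  W ⇒ negate
Point 2:
  φ: 56′ + 11.3″ = 56.18833′; 89 + 56.18833/60 = 89.936472
  S ⇒ negate
  Longitude: 17′ + 9″ = 17.15000′; 103 + 17.15000/60 = 103.285833
  W ⇒ negate
Point 3:
  Latitude: split at 2 digits → 64° and 7.66355′; 64 + 7.66355/60 = 64.127726
  S ⇒ negate
  Longitude: degrees = first 3 digits = 54, minutes = 2.03425; 54 + 2.03425/60 = 54.033904
  hemisphere W, so the sign is −
Point 4:
  Latitude: 75° + 7/60 + 56.4/3600 = 75 + 0.116667 + 0.015667 = 75.132333
  S ⇒ negate
  λ: 116 + 23/60 + 36.2/3600 = 116.393389
  W ⇒ negate
Point 5:
  Lat: degrees = first 2 digits = 89, minutes = 8.878; 89 + 8.878/60 = 89.147967
  S ⇒ negate
  λ: degrees = first 3 digits = 41, minutes = 45.35668; 41 + 45.35668/60 = 41.755945
  E → positive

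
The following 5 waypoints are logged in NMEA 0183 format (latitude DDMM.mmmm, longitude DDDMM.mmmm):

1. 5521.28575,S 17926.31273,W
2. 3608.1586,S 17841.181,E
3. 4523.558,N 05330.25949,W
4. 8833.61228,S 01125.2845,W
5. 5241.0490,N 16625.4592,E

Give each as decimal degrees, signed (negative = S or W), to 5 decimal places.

Point 1:
  Latitude: split at 2 digits → 55° and 21.28575′; 55 + 21.28575/60 = 55.354763
  hemisphere S, so the sign is −
  Longitude: split at 3 digits → 179° and 26.31273′; 179 + 26.31273/60 = 179.438546
  hemisphere W, so the sign is −
Point 2:
  Latitude: degrees = first 2 digits = 36, minutes = 8.1586; 36 + 8.1586/60 = 36.135977
  S ⇒ negate
  Longitude: degrees = first 3 digits = 178, minutes = 41.181; 178 + 41.181/60 = 178.686350
  E ⇒ keep positive
Point 3:
  φ: split at 2 digits → 45° and 23.558′; 45 + 23.558/60 = 45.392633
  N → positive
  Longitude: split at 3 digits → 053° and 30.25949′; 53 + 30.25949/60 = 53.504325
  hemisphere W, so the sign is −
Point 4:
  φ: split at 2 digits → 88° and 33.61228′; 88 + 33.61228/60 = 88.560205
  hemisphere S, so the sign is −
  Longitude: split at 3 digits → 011° and 25.2845′; 11 + 25.2845/60 = 11.421408
  hemisphere W, so the sign is −
Point 5:
  Latitude: split at 2 digits → 52° and 41.049′; 52 + 41.049/60 = 52.684150
  N → positive
  Longitude: degrees = first 3 digits = 166, minutes = 25.4592; 166 + 25.4592/60 = 166.424320
  E → positive

1. -55.35476, -179.43855
2. -36.13598, 178.68635
3. 45.39263, -53.50432
4. -88.56020, -11.42141
5. 52.68415, 166.42432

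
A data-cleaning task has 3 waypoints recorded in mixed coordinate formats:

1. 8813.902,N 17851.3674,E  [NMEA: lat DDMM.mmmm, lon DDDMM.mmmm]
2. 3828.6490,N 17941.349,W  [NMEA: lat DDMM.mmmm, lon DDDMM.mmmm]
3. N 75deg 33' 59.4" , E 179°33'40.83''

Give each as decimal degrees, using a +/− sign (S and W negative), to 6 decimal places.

1. 88.231700, 178.856123
2. 38.477483, -179.689150
3. 75.566500, 179.561342

Point 1:
  Lat: degrees = first 2 digits = 88, minutes = 13.902; 88 + 13.902/60 = 88.2317000
  N ⇒ keep positive
  Lon: split at 3 digits → 178° and 51.3674′; 178 + 51.3674/60 = 178.8561233
  E → positive
Point 2:
  Latitude: degrees = first 2 digits = 38, minutes = 28.649; 38 + 28.649/60 = 38.4774833
  N → positive
  λ: split at 3 digits → 179° and 41.349′; 179 + 41.349/60 = 179.6891500
  hemisphere W, so the sign is −
Point 3:
  Latitude: 33′ + 59.4″ = 33.99000′; 75 + 33.99000/60 = 75.5665000
  N ⇒ keep positive
  Longitude: 33′ + 40.83″ = 33.68050′; 179 + 33.68050/60 = 179.5613417
  E → positive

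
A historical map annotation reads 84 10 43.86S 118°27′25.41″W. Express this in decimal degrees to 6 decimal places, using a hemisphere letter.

φ: 10′ + 43.86″ = 10.73100′; 84 + 10.73100/60 = 84.1788500
Lon: 27′ + 25.41″ = 27.42350′; 118 + 27.42350/60 = 118.4570583

84.178850° S, 118.457058° W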